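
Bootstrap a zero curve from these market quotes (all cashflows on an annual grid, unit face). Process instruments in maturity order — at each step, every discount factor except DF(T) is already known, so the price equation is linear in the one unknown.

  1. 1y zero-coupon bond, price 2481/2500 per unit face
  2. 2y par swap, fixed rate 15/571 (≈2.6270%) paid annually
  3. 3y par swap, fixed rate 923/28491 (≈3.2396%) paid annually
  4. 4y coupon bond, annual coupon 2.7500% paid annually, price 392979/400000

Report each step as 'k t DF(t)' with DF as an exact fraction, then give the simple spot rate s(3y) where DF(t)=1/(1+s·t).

1 1 2481/2500
2 2 949/1000
3 3 9077/10000
4 4 8799/10000
s(3y) = (1/(9077/10000) − 1)/(3) = 923/27231 ≈ 3.3895%

step 1 [1y] zero: DF = P = 2481/2500 ≈ 0.992400
step 2 [2y] swap r/1=15/571: DF=(1 − 15/571·(0.992400))/(1+15/571) = 949/1000 ≈ 0.949000
step 3 [3y] swap r/1=923/28491: DF=(1 − 923/28491·(0.992400+0.949000))/(1+923/28491) = 9077/10000 ≈ 0.907700
step 4 [4y] bond c/1=11/400: DF=(392979/400000 − 11/400·(0.992400+0.949000+0.907700))/(1+11/400) = 8799/10000 ≈ 0.879900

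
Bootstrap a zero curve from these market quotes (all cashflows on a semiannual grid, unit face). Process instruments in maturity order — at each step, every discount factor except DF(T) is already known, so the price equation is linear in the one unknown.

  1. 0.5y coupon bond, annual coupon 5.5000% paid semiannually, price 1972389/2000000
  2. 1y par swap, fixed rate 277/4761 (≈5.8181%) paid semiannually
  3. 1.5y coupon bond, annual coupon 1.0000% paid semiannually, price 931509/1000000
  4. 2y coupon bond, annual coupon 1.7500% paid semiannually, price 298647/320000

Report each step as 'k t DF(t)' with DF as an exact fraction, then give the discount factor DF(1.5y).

step 1 [0.5y] bond c/2=11/400: DF=(1972389/2000000 − 11/400·(0))/(1+11/400) = 4799/5000 ≈ 0.959800
step 2 [1y] swap r/2=277/9522: DF=(1 − 277/9522·(0.959800))/(1+277/9522) = 4723/5000 ≈ 0.944600
step 3 [1.5y] bond c/2=1/200: DF=(931509/1000000 − 1/200·(0.959800+0.944600))/(1+1/200) = 4587/5000 ≈ 0.917400
step 4 [2y] bond c/2=7/800: DF=(298647/320000 − 7/800·(0.959800+0.944600+0.917400))/(1+7/800) = 9007/10000 ≈ 0.900700

1 1/2 4799/5000
2 1 4723/5000
3 3/2 4587/5000
4 2 9007/10000
DF(1.5y) = 4587/5000 ≈ 0.917400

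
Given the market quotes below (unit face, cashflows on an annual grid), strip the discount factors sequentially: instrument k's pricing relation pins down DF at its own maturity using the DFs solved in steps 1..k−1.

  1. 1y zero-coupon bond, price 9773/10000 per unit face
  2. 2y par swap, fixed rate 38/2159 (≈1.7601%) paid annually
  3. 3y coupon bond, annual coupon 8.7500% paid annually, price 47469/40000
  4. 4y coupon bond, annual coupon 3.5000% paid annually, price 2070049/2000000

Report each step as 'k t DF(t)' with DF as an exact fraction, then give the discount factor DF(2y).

1 1 9773/10000
2 2 4829/5000
3 3 9349/10000
4 4 9027/10000
DF(2y) = 4829/5000 ≈ 0.965800

step 1 [1y] zero: DF = P = 9773/10000 ≈ 0.977300
step 2 [2y] swap r/1=38/2159: DF=(1 − 38/2159·(0.977300))/(1+38/2159) = 4829/5000 ≈ 0.965800
step 3 [3y] bond c/1=7/80: DF=(47469/40000 − 7/80·(0.977300+0.965800))/(1+7/80) = 9349/10000 ≈ 0.934900
step 4 [4y] bond c/1=7/200: DF=(2070049/2000000 − 7/200·(0.977300+0.965800+0.934900))/(1+7/200) = 9027/10000 ≈ 0.902700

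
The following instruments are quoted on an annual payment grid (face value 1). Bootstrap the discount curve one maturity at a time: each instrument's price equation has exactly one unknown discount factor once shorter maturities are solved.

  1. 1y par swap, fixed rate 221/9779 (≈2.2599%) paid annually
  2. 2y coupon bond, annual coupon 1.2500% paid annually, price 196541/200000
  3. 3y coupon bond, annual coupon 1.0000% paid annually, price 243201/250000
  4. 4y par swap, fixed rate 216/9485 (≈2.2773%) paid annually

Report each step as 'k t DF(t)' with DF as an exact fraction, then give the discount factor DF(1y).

step 1 [1y] swap r/1=221/9779: DF=(1 − 221/9779·(0))/(1+221/9779) = 9779/10000 ≈ 0.977900
step 2 [2y] bond c/1=1/80: DF=(196541/200000 − 1/80·(0.977900))/(1+1/80) = 1917/2000 ≈ 0.958500
step 3 [3y] bond c/1=1/100: DF=(243201/250000 − 1/100·(0.977900+0.958500))/(1+1/100) = 118/125 ≈ 0.944000
step 4 [4y] swap r/1=216/9485: DF=(1 − 216/9485·(0.977900+0.958500+0.944000))/(1+216/9485) = 571/625 ≈ 0.913600

1 1 9779/10000
2 2 1917/2000
3 3 118/125
4 4 571/625
DF(1y) = 9779/10000 ≈ 0.977900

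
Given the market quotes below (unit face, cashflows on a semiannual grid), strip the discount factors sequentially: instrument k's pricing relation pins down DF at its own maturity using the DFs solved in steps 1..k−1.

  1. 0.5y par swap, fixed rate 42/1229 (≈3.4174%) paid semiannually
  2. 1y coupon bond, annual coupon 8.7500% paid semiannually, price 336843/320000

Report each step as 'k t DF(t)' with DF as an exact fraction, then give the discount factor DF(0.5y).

1 1/2 1229/1250
2 1 9673/10000
DF(0.5y) = 1229/1250 ≈ 0.983200

step 1 [0.5y] swap r/2=21/1229: DF=(1 − 21/1229·(0))/(1+21/1229) = 1229/1250 ≈ 0.983200
step 2 [1y] bond c/2=7/160: DF=(336843/320000 − 7/160·(0.983200))/(1+7/160) = 9673/10000 ≈ 0.967300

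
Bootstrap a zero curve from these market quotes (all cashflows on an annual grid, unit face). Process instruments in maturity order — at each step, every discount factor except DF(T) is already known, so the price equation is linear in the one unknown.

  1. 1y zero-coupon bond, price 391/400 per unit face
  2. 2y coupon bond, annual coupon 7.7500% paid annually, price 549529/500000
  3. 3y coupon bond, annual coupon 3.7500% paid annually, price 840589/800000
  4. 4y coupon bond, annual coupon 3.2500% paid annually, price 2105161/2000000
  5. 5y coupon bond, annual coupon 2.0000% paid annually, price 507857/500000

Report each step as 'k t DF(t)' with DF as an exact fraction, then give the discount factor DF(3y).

1 1 391/400
2 2 9497/10000
3 3 9431/10000
4 4 9291/10000
5 5 9213/10000
DF(3y) = 9431/10000 ≈ 0.943100

step 1 [1y] zero: DF = P = 391/400 ≈ 0.977500
step 2 [2y] bond c/1=31/400: DF=(549529/500000 − 31/400·(0.977500))/(1+31/400) = 9497/10000 ≈ 0.949700
step 3 [3y] bond c/1=3/80: DF=(840589/800000 − 3/80·(0.977500+0.949700))/(1+3/80) = 9431/10000 ≈ 0.943100
step 4 [4y] bond c/1=13/400: DF=(2105161/2000000 − 13/400·(0.977500+0.949700+0.943100))/(1+13/400) = 9291/10000 ≈ 0.929100
step 5 [5y] bond c/1=1/50: DF=(507857/500000 − 1/50·(0.977500+0.949700+0.943100+0.929100))/(1+1/50) = 9213/10000 ≈ 0.921300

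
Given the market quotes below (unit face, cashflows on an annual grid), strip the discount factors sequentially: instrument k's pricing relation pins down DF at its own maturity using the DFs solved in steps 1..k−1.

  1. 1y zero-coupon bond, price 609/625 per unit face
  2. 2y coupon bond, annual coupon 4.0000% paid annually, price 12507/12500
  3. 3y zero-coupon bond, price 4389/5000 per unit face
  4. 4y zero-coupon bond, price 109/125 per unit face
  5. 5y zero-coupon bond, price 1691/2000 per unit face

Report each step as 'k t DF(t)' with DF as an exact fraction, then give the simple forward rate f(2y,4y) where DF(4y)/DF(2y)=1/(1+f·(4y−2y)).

step 1 [1y] zero: DF = P = 609/625 ≈ 0.974400
step 2 [2y] bond c/1=1/25: DF=(12507/12500 − 1/25·(0.974400))/(1+1/25) = 4623/5000 ≈ 0.924600
step 3 [3y] zero: DF = P = 4389/5000 ≈ 0.877800
step 4 [4y] zero: DF = P = 109/125 ≈ 0.872000
step 5 [5y] zero: DF = P = 1691/2000 ≈ 0.845500

1 1 609/625
2 2 4623/5000
3 3 4389/5000
4 4 109/125
5 5 1691/2000
f(2y,4y) = ((4623/5000)/(109/125) − 1)/(2) = 263/8720 ≈ 3.0161%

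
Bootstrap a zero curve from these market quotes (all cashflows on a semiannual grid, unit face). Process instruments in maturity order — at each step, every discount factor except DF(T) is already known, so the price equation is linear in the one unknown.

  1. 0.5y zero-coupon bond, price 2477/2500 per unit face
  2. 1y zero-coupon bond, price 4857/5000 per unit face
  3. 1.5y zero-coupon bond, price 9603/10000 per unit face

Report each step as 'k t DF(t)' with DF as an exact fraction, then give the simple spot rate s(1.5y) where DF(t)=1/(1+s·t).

1 1/2 2477/2500
2 1 4857/5000
3 3/2 9603/10000
s(1.5y) = (1/(9603/10000) − 1)/(3/2) = 794/28809 ≈ 2.7561%

step 1 [0.5y] zero: DF = P = 2477/2500 ≈ 0.990800
step 2 [1y] zero: DF = P = 4857/5000 ≈ 0.971400
step 3 [1.5y] zero: DF = P = 9603/10000 ≈ 0.960300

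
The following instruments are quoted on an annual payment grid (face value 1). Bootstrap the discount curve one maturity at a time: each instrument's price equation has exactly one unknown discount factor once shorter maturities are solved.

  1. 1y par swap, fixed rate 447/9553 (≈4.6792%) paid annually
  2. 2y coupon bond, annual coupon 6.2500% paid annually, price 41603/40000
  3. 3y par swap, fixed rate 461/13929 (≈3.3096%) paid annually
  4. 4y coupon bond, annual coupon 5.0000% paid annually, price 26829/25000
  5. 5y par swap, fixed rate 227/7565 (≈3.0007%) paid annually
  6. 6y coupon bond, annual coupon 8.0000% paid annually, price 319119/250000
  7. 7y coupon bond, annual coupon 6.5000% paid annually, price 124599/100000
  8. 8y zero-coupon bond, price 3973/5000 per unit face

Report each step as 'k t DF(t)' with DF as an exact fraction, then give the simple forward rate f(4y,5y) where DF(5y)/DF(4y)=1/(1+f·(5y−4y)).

step 1 [1y] swap r/1=447/9553: DF=(1 − 447/9553·(0))/(1+447/9553) = 9553/10000 ≈ 0.955300
step 2 [2y] bond c/1=1/16: DF=(41603/40000 − 1/16·(0.955300))/(1+1/16) = 9227/10000 ≈ 0.922700
step 3 [3y] swap r/1=461/13929: DF=(1 − 461/13929·(0.955300+0.922700))/(1+461/13929) = 4539/5000 ≈ 0.907800
step 4 [4y] bond c/1=1/20: DF=(26829/25000 − 1/20·(0.955300+0.922700+0.907800))/(1+1/20) = 4447/5000 ≈ 0.889400
step 5 [5y] swap r/1=227/7565: DF=(1 − 227/7565·(0.955300+0.922700+0.907800+0.889400))/(1+227/7565) = 4319/5000 ≈ 0.863800
step 6 [6y] bond c/1=2/25: DF=(319119/250000 − 2/25·(0.955300+0.922700+0.907800+0.889400+0.863800))/(1+2/25) = 8457/10000 ≈ 0.845700
step 7 [7y] bond c/1=13/200: DF=(124599/100000 − 13/200·(0.955300+0.922700+0.907800+0.889400+0.863800+0.845700))/(1+13/200) = 8413/10000 ≈ 0.841300
step 8 [8y] zero: DF = P = 3973/5000 ≈ 0.794600

1 1 9553/10000
2 2 9227/10000
3 3 4539/5000
4 4 4447/5000
5 5 4319/5000
6 6 8457/10000
7 7 8413/10000
8 8 3973/5000
f(4y,5y) = ((4447/5000)/(4319/5000) − 1)/(1) = 128/4319 ≈ 2.9636%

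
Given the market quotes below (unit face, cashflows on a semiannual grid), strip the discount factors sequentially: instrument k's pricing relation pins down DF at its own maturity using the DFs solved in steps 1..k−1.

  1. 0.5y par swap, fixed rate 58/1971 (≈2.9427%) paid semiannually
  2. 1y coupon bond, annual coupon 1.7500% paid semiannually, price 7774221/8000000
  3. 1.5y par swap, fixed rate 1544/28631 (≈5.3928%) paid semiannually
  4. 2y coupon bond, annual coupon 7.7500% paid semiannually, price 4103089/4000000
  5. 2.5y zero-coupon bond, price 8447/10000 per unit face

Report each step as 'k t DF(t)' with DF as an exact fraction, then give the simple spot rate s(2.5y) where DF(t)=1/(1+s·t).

1 1/2 1971/2000
2 1 2387/2500
3 3/2 2307/2500
4 2 8807/10000
5 5/2 8447/10000
s(2.5y) = (1/(8447/10000) − 1)/(5/2) = 3106/42235 ≈ 7.3541%

step 1 [0.5y] swap r/2=29/1971: DF=(1 − 29/1971·(0))/(1+29/1971) = 1971/2000 ≈ 0.985500
step 2 [1y] bond c/2=7/800: DF=(7774221/8000000 − 7/800·(0.985500))/(1+7/800) = 2387/2500 ≈ 0.954800
step 3 [1.5y] swap r/2=772/28631: DF=(1 − 772/28631·(0.985500+0.954800))/(1+772/28631) = 2307/2500 ≈ 0.922800
step 4 [2y] bond c/2=31/800: DF=(4103089/4000000 − 31/800·(0.985500+0.954800+0.922800))/(1+31/800) = 8807/10000 ≈ 0.880700
step 5 [2.5y] zero: DF = P = 8447/10000 ≈ 0.844700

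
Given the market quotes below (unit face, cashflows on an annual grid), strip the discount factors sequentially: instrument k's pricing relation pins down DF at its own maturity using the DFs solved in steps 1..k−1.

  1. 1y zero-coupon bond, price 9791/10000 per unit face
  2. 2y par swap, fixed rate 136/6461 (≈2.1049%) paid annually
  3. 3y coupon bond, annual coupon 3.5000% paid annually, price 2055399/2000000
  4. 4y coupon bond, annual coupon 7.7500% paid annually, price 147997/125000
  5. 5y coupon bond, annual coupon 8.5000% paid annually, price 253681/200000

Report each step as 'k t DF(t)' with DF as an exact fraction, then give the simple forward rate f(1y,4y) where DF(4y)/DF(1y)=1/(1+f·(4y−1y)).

step 1 [1y] zero: DF = P = 9791/10000 ≈ 0.979100
step 2 [2y] swap r/1=136/6461: DF=(1 − 136/6461·(0.979100))/(1+136/6461) = 1199/1250 ≈ 0.959200
step 3 [3y] bond c/1=7/200: DF=(2055399/2000000 − 7/200·(0.979100+0.959200))/(1+7/200) = 4637/5000 ≈ 0.927400
step 4 [4y] bond c/1=31/400: DF=(147997/125000 − 31/400·(0.979100+0.959200+0.927400))/(1+31/400) = 8927/10000 ≈ 0.892700
step 5 [5y] bond c/1=17/200: DF=(253681/200000 − 17/200·(0.979100+0.959200+0.927400+0.892700))/(1+17/200) = 4373/5000 ≈ 0.874600

1 1 9791/10000
2 2 1199/1250
3 3 4637/5000
4 4 8927/10000
5 5 4373/5000
f(1y,4y) = ((9791/10000)/(8927/10000) − 1)/(3) = 288/8927 ≈ 3.2262%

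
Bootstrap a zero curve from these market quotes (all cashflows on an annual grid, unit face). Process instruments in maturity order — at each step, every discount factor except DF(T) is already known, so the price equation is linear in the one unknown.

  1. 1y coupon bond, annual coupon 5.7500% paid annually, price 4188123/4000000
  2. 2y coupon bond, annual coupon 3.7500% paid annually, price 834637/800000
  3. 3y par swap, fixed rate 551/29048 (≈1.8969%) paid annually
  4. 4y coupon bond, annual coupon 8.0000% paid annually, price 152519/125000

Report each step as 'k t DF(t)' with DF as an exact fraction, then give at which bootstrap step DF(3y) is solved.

1 1 9901/10000
2 2 4849/5000
3 3 9449/10000
4 4 4573/5000
DF(3y) is solved at step 3

step 1 [1y] bond c/1=23/400: DF=(4188123/4000000 − 23/400·(0))/(1+23/400) = 9901/10000 ≈ 0.990100
step 2 [2y] bond c/1=3/80: DF=(834637/800000 − 3/80·(0.990100))/(1+3/80) = 4849/5000 ≈ 0.969800
step 3 [3y] swap r/1=551/29048: DF=(1 − 551/29048·(0.990100+0.969800))/(1+551/29048) = 9449/10000 ≈ 0.944900
step 4 [4y] bond c/1=2/25: DF=(152519/125000 − 2/25·(0.990100+0.969800+0.944900))/(1+2/25) = 4573/5000 ≈ 0.914600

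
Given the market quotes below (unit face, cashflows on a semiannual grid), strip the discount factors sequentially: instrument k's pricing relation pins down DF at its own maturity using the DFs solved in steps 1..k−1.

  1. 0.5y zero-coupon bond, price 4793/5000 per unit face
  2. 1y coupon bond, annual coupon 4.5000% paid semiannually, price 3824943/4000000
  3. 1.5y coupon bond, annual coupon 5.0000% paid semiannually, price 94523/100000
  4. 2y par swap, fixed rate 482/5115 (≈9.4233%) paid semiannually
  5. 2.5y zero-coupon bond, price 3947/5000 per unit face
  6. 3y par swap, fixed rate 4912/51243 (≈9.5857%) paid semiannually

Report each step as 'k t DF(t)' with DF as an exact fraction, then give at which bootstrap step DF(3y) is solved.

1 1/2 4793/5000
2 1 9141/10000
3 3/2 1753/2000
4 2 8313/10000
5 5/2 3947/5000
6 3 943/1250
DF(3y) is solved at step 6

step 1 [0.5y] zero: DF = P = 4793/5000 ≈ 0.958600
step 2 [1y] bond c/2=9/400: DF=(3824943/4000000 − 9/400·(0.958600))/(1+9/400) = 9141/10000 ≈ 0.914100
step 3 [1.5y] bond c/2=1/40: DF=(94523/100000 − 1/40·(0.958600+0.914100))/(1+1/40) = 1753/2000 ≈ 0.876500
step 4 [2y] swap r/2=241/5115: DF=(1 − 241/5115·(0.958600+0.914100+0.876500))/(1+241/5115) = 8313/10000 ≈ 0.831300
step 5 [2.5y] zero: DF = P = 3947/5000 ≈ 0.789400
step 6 [3y] swap r/2=2456/51243: DF=(1 − 2456/51243·(0.958600+0.914100+0.876500+0.831300+0.789400))/(1+2456/51243) = 943/1250 ≈ 0.754400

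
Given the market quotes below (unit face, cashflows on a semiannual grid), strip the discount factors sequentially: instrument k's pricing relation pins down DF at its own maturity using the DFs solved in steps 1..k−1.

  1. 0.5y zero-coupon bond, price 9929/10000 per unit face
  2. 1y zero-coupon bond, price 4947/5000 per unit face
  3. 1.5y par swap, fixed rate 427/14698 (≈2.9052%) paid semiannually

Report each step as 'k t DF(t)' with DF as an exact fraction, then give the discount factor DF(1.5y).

step 1 [0.5y] zero: DF = P = 9929/10000 ≈ 0.992900
step 2 [1y] zero: DF = P = 4947/5000 ≈ 0.989400
step 3 [1.5y] swap r/2=427/29396: DF=(1 − 427/29396·(0.992900+0.989400))/(1+427/29396) = 9573/10000 ≈ 0.957300

1 1/2 9929/10000
2 1 4947/5000
3 3/2 9573/10000
DF(1.5y) = 9573/10000 ≈ 0.957300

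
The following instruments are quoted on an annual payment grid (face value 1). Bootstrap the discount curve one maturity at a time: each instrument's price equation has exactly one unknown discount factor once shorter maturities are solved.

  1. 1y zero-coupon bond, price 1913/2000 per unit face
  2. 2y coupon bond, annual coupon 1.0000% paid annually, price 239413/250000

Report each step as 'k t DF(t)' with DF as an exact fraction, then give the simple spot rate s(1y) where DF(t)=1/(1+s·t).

1 1 1913/2000
2 2 9387/10000
s(1y) = (1/(1913/2000) − 1)/(1) = 87/1913 ≈ 4.5478%

step 1 [1y] zero: DF = P = 1913/2000 ≈ 0.956500
step 2 [2y] bond c/1=1/100: DF=(239413/250000 − 1/100·(0.956500))/(1+1/100) = 9387/10000 ≈ 0.938700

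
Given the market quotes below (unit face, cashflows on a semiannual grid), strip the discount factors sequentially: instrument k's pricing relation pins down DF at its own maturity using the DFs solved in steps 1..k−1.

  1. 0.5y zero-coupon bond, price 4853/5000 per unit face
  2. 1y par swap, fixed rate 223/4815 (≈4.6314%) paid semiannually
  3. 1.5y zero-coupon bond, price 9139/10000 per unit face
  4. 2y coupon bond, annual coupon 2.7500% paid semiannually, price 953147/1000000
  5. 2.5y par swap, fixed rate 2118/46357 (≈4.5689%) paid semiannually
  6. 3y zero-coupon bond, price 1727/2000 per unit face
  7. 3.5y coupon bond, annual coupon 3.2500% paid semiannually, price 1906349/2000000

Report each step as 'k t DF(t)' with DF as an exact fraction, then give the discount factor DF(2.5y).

step 1 [0.5y] zero: DF = P = 4853/5000 ≈ 0.970600
step 2 [1y] swap r/2=223/9630: DF=(1 − 223/9630·(0.970600))/(1+223/9630) = 4777/5000 ≈ 0.955400
step 3 [1.5y] zero: DF = P = 9139/10000 ≈ 0.913900
step 4 [2y] bond c/2=11/800: DF=(953147/1000000 − 11/800·(0.970600+0.955400+0.913900))/(1+11/800) = 9017/10000 ≈ 0.901700
step 5 [2.5y] swap r/2=1059/46357: DF=(1 − 1059/46357·(0.970600+0.955400+0.913900+0.901700))/(1+1059/46357) = 8941/10000 ≈ 0.894100
step 6 [3y] zero: DF = P = 1727/2000 ≈ 0.863500
step 7 [3.5y] bond c/2=13/800: DF=(1906349/2000000 − 13/800·(0.970600+0.955400+0.913900+0.901700+0.894100+0.863500))/(1+13/800) = 17/20 ≈ 0.850000

1 1/2 4853/5000
2 1 4777/5000
3 3/2 9139/10000
4 2 9017/10000
5 5/2 8941/10000
6 3 1727/2000
7 7/2 17/20
DF(2.5y) = 8941/10000 ≈ 0.894100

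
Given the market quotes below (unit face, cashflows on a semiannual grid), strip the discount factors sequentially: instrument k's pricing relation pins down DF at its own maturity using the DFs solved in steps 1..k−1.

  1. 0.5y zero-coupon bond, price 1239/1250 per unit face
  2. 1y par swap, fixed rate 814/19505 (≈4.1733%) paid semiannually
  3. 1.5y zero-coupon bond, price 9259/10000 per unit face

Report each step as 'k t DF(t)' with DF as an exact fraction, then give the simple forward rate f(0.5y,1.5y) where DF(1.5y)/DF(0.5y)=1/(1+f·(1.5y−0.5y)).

1 1/2 1239/1250
2 1 9593/10000
3 3/2 9259/10000
f(0.5y,1.5y) = ((1239/1250)/(9259/10000) − 1)/(1) = 653/9259 ≈ 7.0526%

step 1 [0.5y] zero: DF = P = 1239/1250 ≈ 0.991200
step 2 [1y] swap r/2=407/19505: DF=(1 − 407/19505·(0.991200))/(1+407/19505) = 9593/10000 ≈ 0.959300
step 3 [1.5y] zero: DF = P = 9259/10000 ≈ 0.925900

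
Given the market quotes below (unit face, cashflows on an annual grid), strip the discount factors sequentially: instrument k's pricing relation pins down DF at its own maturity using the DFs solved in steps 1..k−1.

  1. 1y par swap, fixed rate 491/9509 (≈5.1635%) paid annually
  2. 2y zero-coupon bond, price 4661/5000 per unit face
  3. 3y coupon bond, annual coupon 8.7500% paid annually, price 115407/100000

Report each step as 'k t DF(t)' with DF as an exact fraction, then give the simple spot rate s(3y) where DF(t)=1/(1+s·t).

1 1 9509/10000
2 2 4661/5000
3 3 9097/10000
s(3y) = (1/(9097/10000) − 1)/(3) = 301/9097 ≈ 3.3088%

step 1 [1y] swap r/1=491/9509: DF=(1 − 491/9509·(0))/(1+491/9509) = 9509/10000 ≈ 0.950900
step 2 [2y] zero: DF = P = 4661/5000 ≈ 0.932200
step 3 [3y] bond c/1=7/80: DF=(115407/100000 − 7/80·(0.950900+0.932200))/(1+7/80) = 9097/10000 ≈ 0.909700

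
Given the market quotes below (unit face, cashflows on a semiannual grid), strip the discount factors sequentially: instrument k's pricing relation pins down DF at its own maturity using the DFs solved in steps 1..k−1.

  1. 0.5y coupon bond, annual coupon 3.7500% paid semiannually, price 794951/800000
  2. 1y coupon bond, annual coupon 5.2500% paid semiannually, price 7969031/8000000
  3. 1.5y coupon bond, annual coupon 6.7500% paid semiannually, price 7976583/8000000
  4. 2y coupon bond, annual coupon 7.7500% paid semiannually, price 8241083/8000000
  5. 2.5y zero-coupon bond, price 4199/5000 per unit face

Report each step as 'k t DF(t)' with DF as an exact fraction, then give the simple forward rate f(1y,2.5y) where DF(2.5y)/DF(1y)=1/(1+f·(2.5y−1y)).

step 1 [0.5y] bond c/2=3/160: DF=(794951/800000 − 3/160·(0))/(1+3/160) = 4877/5000 ≈ 0.975400
step 2 [1y] bond c/2=21/800: DF=(7969031/8000000 − 21/800·(0.975400))/(1+21/800) = 9457/10000 ≈ 0.945700
step 3 [1.5y] bond c/2=27/800: DF=(7976583/8000000 − 27/800·(0.975400+0.945700))/(1+27/800) = 4509/5000 ≈ 0.901800
step 4 [2y] bond c/2=31/800: DF=(8241083/8000000 − 31/800·(0.975400+0.945700+0.901800))/(1+31/800) = 554/625 ≈ 0.886400
step 5 [2.5y] zero: DF = P = 4199/5000 ≈ 0.839800

1 1/2 4877/5000
2 1 9457/10000
3 3/2 4509/5000
4 2 554/625
5 5/2 4199/5000
f(1y,2.5y) = ((9457/10000)/(4199/5000) − 1)/(3/2) = 353/4199 ≈ 8.4068%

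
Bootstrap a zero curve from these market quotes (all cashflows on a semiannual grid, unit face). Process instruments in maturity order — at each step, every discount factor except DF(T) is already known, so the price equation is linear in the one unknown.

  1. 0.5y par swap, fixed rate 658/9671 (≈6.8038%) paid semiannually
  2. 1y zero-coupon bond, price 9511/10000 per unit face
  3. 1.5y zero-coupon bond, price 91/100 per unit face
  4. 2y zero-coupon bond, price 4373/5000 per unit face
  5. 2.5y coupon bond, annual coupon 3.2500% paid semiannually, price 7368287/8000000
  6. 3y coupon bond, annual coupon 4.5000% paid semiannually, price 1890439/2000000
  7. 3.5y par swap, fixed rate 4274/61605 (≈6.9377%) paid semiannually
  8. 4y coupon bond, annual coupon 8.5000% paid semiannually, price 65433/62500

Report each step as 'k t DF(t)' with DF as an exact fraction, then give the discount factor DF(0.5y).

1 1/2 9671/10000
2 1 9511/10000
3 3/2 91/100
4 2 4373/5000
5 5/2 8471/10000
6 3 8243/10000
7 7/2 7863/10000
8 4 7531/10000
DF(0.5y) = 9671/10000 ≈ 0.967100

step 1 [0.5y] swap r/2=329/9671: DF=(1 − 329/9671·(0))/(1+329/9671) = 9671/10000 ≈ 0.967100
step 2 [1y] zero: DF = P = 9511/10000 ≈ 0.951100
step 3 [1.5y] zero: DF = P = 91/100 ≈ 0.910000
step 4 [2y] zero: DF = P = 4373/5000 ≈ 0.874600
step 5 [2.5y] bond c/2=13/800: DF=(7368287/8000000 − 13/800·(0.967100+0.951100+0.910000+0.874600))/(1+13/800) = 8471/10000 ≈ 0.847100
step 6 [3y] bond c/2=9/400: DF=(1890439/2000000 − 9/400·(0.967100+0.951100+0.910000+0.874600+0.847100))/(1+9/400) = 8243/10000 ≈ 0.824300
step 7 [3.5y] swap r/2=2137/61605: DF=(1 − 2137/61605·(0.967100+0.951100+0.910000+0.874600+0.847100+0.824300))/(1+2137/61605) = 7863/10000 ≈ 0.786300
step 8 [4y] bond c/2=17/400: DF=(65433/62500 − 17/400·(0.967100+0.951100+0.910000+0.874600+0.847100+0.824300+0.786300))/(1+17/400) = 7531/10000 ≈ 0.753100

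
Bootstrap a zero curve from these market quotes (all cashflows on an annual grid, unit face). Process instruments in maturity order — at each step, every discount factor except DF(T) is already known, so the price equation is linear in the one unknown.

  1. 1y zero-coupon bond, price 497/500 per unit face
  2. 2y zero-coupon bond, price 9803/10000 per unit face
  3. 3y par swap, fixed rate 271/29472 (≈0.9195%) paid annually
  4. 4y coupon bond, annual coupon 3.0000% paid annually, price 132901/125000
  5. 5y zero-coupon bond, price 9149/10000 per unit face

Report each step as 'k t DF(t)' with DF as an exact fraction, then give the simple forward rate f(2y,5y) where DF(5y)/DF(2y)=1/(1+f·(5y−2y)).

1 1 497/500
2 2 9803/10000
3 3 9729/10000
4 4 1183/1250
5 5 9149/10000
f(2y,5y) = ((9803/10000)/(9149/10000) − 1)/(3) = 218/9149 ≈ 2.3828%

step 1 [1y] zero: DF = P = 497/500 ≈ 0.994000
step 2 [2y] zero: DF = P = 9803/10000 ≈ 0.980300
step 3 [3y] swap r/1=271/29472: DF=(1 − 271/29472·(0.994000+0.980300))/(1+271/29472) = 9729/10000 ≈ 0.972900
step 4 [4y] bond c/1=3/100: DF=(132901/125000 − 3/100·(0.994000+0.980300+0.972900))/(1+3/100) = 1183/1250 ≈ 0.946400
step 5 [5y] zero: DF = P = 9149/10000 ≈ 0.914900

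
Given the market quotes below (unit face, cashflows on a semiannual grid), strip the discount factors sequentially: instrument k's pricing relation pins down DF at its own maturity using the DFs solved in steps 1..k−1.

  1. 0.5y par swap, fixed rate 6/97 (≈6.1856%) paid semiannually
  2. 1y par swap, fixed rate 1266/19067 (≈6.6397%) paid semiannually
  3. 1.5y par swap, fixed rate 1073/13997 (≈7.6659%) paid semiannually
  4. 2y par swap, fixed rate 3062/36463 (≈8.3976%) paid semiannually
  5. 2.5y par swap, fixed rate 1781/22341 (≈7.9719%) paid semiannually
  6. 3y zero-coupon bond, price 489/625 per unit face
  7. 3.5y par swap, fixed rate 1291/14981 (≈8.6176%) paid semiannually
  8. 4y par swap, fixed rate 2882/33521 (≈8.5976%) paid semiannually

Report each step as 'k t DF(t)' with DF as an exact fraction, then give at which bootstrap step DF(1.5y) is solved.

1 1/2 97/100
2 1 9367/10000
3 3/2 8927/10000
4 2 8469/10000
5 5/2 8219/10000
6 3 489/625
7 7/2 3709/5000
8 4 3559/5000
DF(1.5y) is solved at step 3

step 1 [0.5y] swap r/2=3/97: DF=(1 − 3/97·(0))/(1+3/97) = 97/100 ≈ 0.970000
step 2 [1y] swap r/2=633/19067: DF=(1 − 633/19067·(0.970000))/(1+633/19067) = 9367/10000 ≈ 0.936700
step 3 [1.5y] swap r/2=1073/27994: DF=(1 − 1073/27994·(0.970000+0.936700))/(1+1073/27994) = 8927/10000 ≈ 0.892700
step 4 [2y] swap r/2=1531/36463: DF=(1 − 1531/36463·(0.970000+0.936700+0.892700))/(1+1531/36463) = 8469/10000 ≈ 0.846900
step 5 [2.5y] swap r/2=1781/44682: DF=(1 − 1781/44682·(0.970000+0.936700+0.892700+0.846900))/(1+1781/44682) = 8219/10000 ≈ 0.821900
step 6 [3y] zero: DF = P = 489/625 ≈ 0.782400
step 7 [3.5y] swap r/2=1291/29962: DF=(1 − 1291/29962·(0.970000+0.936700+0.892700+0.846900+0.821900+0.782400))/(1+1291/29962) = 3709/5000 ≈ 0.741800
step 8 [4y] swap r/2=1441/33521: DF=(1 − 1441/33521·(0.970000+0.936700+0.892700+0.846900+0.821900+0.782400+0.741800))/(1+1441/33521) = 3559/5000 ≈ 0.711800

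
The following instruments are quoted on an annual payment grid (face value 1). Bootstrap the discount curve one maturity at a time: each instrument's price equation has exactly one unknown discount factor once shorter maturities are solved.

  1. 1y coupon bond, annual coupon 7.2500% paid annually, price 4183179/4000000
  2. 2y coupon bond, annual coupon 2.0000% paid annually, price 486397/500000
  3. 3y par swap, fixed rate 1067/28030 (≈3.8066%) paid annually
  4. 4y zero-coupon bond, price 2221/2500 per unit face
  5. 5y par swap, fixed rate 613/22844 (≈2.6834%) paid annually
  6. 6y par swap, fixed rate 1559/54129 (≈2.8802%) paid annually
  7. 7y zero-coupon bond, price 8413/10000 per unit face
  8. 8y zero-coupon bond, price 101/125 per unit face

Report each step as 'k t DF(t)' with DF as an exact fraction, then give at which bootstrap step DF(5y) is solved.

1 1 9751/10000
2 2 4673/5000
3 3 8933/10000
4 4 2221/2500
5 5 4387/5000
6 6 8441/10000
7 7 8413/10000
8 8 101/125
DF(5y) is solved at step 5

step 1 [1y] bond c/1=29/400: DF=(4183179/4000000 − 29/400·(0))/(1+29/400) = 9751/10000 ≈ 0.975100
step 2 [2y] bond c/1=1/50: DF=(486397/500000 − 1/50·(0.975100))/(1+1/50) = 4673/5000 ≈ 0.934600
step 3 [3y] swap r/1=1067/28030: DF=(1 − 1067/28030·(0.975100+0.934600))/(1+1067/28030) = 8933/10000 ≈ 0.893300
step 4 [4y] zero: DF = P = 2221/2500 ≈ 0.888400
step 5 [5y] swap r/1=613/22844: DF=(1 − 613/22844·(0.975100+0.934600+0.893300+0.888400))/(1+613/22844) = 4387/5000 ≈ 0.877400
step 6 [6y] swap r/1=1559/54129: DF=(1 − 1559/54129·(0.975100+0.934600+0.893300+0.888400+0.877400))/(1+1559/54129) = 8441/10000 ≈ 0.844100
step 7 [7y] zero: DF = P = 8413/10000 ≈ 0.841300
step 8 [8y] zero: DF = P = 101/125 ≈ 0.808000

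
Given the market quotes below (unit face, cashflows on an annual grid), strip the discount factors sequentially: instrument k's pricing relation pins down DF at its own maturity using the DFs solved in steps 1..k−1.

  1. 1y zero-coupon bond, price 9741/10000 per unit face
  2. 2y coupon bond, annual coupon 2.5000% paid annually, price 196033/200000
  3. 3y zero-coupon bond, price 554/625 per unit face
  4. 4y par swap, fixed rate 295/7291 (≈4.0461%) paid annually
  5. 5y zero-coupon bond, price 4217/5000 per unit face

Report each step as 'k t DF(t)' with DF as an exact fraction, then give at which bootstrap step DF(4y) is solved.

1 1 9741/10000
2 2 373/400
3 3 554/625
4 4 341/400
5 5 4217/5000
DF(4y) is solved at step 4

step 1 [1y] zero: DF = P = 9741/10000 ≈ 0.974100
step 2 [2y] bond c/1=1/40: DF=(196033/200000 − 1/40·(0.974100))/(1+1/40) = 373/400 ≈ 0.932500
step 3 [3y] zero: DF = P = 554/625 ≈ 0.886400
step 4 [4y] swap r/1=295/7291: DF=(1 − 295/7291·(0.974100+0.932500+0.886400))/(1+295/7291) = 341/400 ≈ 0.852500
step 5 [5y] zero: DF = P = 4217/5000 ≈ 0.843400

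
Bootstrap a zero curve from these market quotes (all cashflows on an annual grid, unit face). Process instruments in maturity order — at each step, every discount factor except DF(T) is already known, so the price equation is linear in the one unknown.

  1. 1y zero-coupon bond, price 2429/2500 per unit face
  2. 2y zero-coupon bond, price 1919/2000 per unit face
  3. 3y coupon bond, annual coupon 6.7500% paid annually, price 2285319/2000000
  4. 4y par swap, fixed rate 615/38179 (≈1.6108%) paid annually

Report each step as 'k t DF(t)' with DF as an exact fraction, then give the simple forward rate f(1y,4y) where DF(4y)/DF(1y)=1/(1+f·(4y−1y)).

1 1 2429/2500
2 2 1919/2000
3 3 9483/10000
4 4 1877/2000
f(1y,4y) = ((2429/2500)/(1877/2000) − 1)/(3) = 331/28155 ≈ 1.1756%

step 1 [1y] zero: DF = P = 2429/2500 ≈ 0.971600
step 2 [2y] zero: DF = P = 1919/2000 ≈ 0.959500
step 3 [3y] bond c/1=27/400: DF=(2285319/2000000 − 27/400·(0.971600+0.959500))/(1+27/400) = 9483/10000 ≈ 0.948300
step 4 [4y] swap r/1=615/38179: DF=(1 − 615/38179·(0.971600+0.959500+0.948300))/(1+615/38179) = 1877/2000 ≈ 0.938500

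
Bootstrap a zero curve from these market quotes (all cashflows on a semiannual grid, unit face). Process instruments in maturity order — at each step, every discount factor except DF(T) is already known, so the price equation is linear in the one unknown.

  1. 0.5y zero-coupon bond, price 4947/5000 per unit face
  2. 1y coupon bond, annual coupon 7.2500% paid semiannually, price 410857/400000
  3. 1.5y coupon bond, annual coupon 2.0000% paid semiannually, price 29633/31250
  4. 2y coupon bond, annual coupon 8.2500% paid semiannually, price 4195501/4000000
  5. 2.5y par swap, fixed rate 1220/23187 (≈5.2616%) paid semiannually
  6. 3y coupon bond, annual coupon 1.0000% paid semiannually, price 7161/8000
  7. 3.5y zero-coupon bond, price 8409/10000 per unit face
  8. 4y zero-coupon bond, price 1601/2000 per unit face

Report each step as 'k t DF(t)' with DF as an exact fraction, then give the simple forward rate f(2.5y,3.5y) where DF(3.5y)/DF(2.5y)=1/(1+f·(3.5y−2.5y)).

step 1 [0.5y] zero: DF = P = 4947/5000 ≈ 0.989400
step 2 [1y] bond c/2=29/800: DF=(410857/400000 − 29/800·(0.989400))/(1+29/800) = 4783/5000 ≈ 0.956600
step 3 [1.5y] bond c/2=1/100: DF=(29633/31250 − 1/100·(0.989400+0.956600))/(1+1/100) = 2299/2500 ≈ 0.919600
step 4 [2y] bond c/2=33/800: DF=(4195501/4000000 − 33/800·(0.989400+0.956600+0.919600))/(1+33/800) = 4469/5000 ≈ 0.893800
step 5 [2.5y] swap r/2=610/23187: DF=(1 − 610/23187·(0.989400+0.956600+0.919600+0.893800))/(1+610/23187) = 439/500 ≈ 0.878000
step 6 [3y] bond c/2=1/200: DF=(7161/8000 − 1/200·(0.989400+0.956600+0.919600+0.893800+0.878000))/(1+1/200) = 2169/2500 ≈ 0.867600
step 7 [3.5y] zero: DF = P = 8409/10000 ≈ 0.840900
step 8 [4y] zero: DF = P = 1601/2000 ≈ 0.800500

1 1/2 4947/5000
2 1 4783/5000
3 3/2 2299/2500
4 2 4469/5000
5 5/2 439/500
6 3 2169/2500
7 7/2 8409/10000
8 4 1601/2000
f(2.5y,3.5y) = ((439/500)/(8409/10000) − 1)/(1) = 371/8409 ≈ 4.4119%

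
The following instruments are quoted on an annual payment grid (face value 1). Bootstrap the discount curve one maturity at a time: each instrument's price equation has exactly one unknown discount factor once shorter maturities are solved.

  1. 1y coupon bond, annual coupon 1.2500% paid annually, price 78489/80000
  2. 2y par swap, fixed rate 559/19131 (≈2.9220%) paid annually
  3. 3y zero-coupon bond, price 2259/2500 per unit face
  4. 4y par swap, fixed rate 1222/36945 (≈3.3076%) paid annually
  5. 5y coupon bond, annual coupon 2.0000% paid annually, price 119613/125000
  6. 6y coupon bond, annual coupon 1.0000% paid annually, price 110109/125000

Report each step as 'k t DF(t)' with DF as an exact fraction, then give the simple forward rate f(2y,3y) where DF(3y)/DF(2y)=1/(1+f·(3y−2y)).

1 1 969/1000
2 2 9441/10000
3 3 2259/2500
4 4 4389/5000
5 5 8657/10000
6 6 827/1000
f(2y,3y) = ((9441/10000)/(2259/2500) − 1)/(1) = 45/1004 ≈ 4.4821%

step 1 [1y] bond c/1=1/80: DF=(78489/80000 − 1/80·(0))/(1+1/80) = 969/1000 ≈ 0.969000
step 2 [2y] swap r/1=559/19131: DF=(1 − 559/19131·(0.969000))/(1+559/19131) = 9441/10000 ≈ 0.944100
step 3 [3y] zero: DF = P = 2259/2500 ≈ 0.903600
step 4 [4y] swap r/1=1222/36945: DF=(1 − 1222/36945·(0.969000+0.944100+0.903600))/(1+1222/36945) = 4389/5000 ≈ 0.877800
step 5 [5y] bond c/1=1/50: DF=(119613/125000 − 1/50·(0.969000+0.944100+0.903600+0.877800))/(1+1/50) = 8657/10000 ≈ 0.865700
step 6 [6y] bond c/1=1/100: DF=(110109/125000 − 1/100·(0.969000+0.944100+0.903600+0.877800+0.865700))/(1+1/100) = 827/1000 ≈ 0.827000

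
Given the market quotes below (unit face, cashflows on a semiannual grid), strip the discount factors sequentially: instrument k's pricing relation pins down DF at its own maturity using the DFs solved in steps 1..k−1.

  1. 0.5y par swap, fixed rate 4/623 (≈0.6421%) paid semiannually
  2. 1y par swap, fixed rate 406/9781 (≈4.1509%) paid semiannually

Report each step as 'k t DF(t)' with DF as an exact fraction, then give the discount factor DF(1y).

step 1 [0.5y] swap r/2=2/623: DF=(1 − 2/623·(0))/(1+2/623) = 623/625 ≈ 0.996800
step 2 [1y] swap r/2=203/9781: DF=(1 − 203/9781·(0.996800))/(1+203/9781) = 4797/5000 ≈ 0.959400

1 1/2 623/625
2 1 4797/5000
DF(1y) = 4797/5000 ≈ 0.959400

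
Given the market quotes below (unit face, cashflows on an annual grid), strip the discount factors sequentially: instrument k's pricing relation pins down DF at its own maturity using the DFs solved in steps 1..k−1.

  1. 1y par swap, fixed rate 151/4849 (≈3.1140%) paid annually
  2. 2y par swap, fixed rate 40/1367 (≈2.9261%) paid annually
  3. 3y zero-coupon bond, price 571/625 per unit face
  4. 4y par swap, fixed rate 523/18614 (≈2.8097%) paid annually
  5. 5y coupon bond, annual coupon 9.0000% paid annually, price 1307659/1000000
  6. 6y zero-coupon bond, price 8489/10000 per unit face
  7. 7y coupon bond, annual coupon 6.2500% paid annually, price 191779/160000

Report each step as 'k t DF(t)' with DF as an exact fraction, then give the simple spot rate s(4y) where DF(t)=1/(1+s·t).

step 1 [1y] swap r/1=151/4849: DF=(1 − 151/4849·(0))/(1+151/4849) = 4849/5000 ≈ 0.969800
step 2 [2y] swap r/1=40/1367: DF=(1 − 40/1367·(0.969800))/(1+40/1367) = 118/125 ≈ 0.944000
step 3 [3y] zero: DF = P = 571/625 ≈ 0.913600
step 4 [4y] swap r/1=523/18614: DF=(1 − 523/18614·(0.969800+0.944000+0.913600))/(1+523/18614) = 4477/5000 ≈ 0.895400
step 5 [5y] bond c/1=9/100: DF=(1307659/1000000 − 9/100·(0.969800+0.944000+0.913600+0.895400))/(1+9/100) = 8923/10000 ≈ 0.892300
step 6 [6y] zero: DF = P = 8489/10000 ≈ 0.848900
step 7 [7y] bond c/1=1/16: DF=(191779/160000 − 1/16·(0.969800+0.944000+0.913600+0.895400+0.892300+0.848900))/(1+1/16) = 8067/10000 ≈ 0.806700

1 1 4849/5000
2 2 118/125
3 3 571/625
4 4 4477/5000
5 5 8923/10000
6 6 8489/10000
7 7 8067/10000
s(4y) = (1/(4477/5000) − 1)/(4) = 523/17908 ≈ 2.9205%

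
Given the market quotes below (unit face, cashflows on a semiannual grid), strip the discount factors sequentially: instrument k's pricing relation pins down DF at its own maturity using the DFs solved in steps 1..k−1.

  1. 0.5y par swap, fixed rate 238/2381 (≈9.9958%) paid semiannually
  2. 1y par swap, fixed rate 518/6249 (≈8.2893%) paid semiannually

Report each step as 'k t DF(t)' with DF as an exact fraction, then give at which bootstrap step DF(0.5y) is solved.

1 1/2 2381/2500
2 1 9223/10000
DF(0.5y) is solved at step 1

step 1 [0.5y] swap r/2=119/2381: DF=(1 − 119/2381·(0))/(1+119/2381) = 2381/2500 ≈ 0.952400
step 2 [1y] swap r/2=259/6249: DF=(1 − 259/6249·(0.952400))/(1+259/6249) = 9223/10000 ≈ 0.922300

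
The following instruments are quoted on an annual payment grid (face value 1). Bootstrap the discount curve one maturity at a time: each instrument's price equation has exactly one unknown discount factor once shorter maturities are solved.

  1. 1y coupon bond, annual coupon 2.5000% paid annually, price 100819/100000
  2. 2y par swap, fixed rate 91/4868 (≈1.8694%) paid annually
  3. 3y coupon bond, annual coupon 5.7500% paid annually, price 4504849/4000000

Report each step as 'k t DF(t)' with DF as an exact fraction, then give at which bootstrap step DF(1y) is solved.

step 1 [1y] bond c/1=1/40: DF=(100819/100000 − 1/40·(0))/(1+1/40) = 2459/2500 ≈ 0.983600
step 2 [2y] swap r/1=91/4868: DF=(1 − 91/4868·(0.983600))/(1+91/4868) = 2409/2500 ≈ 0.963600
step 3 [3y] bond c/1=23/400: DF=(4504849/4000000 − 23/400·(0.983600+0.963600))/(1+23/400) = 9591/10000 ≈ 0.959100

1 1 2459/2500
2 2 2409/2500
3 3 9591/10000
DF(1y) is solved at step 1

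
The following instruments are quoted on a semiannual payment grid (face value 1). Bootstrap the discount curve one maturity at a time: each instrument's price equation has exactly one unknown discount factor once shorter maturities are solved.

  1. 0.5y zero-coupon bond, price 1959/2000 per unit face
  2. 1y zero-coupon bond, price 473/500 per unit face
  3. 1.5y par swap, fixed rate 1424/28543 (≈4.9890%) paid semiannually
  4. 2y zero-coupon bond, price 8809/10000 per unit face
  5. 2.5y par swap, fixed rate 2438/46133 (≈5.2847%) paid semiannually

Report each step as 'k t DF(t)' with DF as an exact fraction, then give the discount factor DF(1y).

step 1 [0.5y] zero: DF = P = 1959/2000 ≈ 0.979500
step 2 [1y] zero: DF = P = 473/500 ≈ 0.946000
step 3 [1.5y] swap r/2=712/28543: DF=(1 − 712/28543·(0.979500+0.946000))/(1+712/28543) = 1161/1250 ≈ 0.928800
step 4 [2y] zero: DF = P = 8809/10000 ≈ 0.880900
step 5 [2.5y] swap r/2=1219/46133: DF=(1 − 1219/46133·(0.979500+0.946000+0.928800+0.880900))/(1+1219/46133) = 8781/10000 ≈ 0.878100

1 1/2 1959/2000
2 1 473/500
3 3/2 1161/1250
4 2 8809/10000
5 5/2 8781/10000
DF(1y) = 473/500 ≈ 0.946000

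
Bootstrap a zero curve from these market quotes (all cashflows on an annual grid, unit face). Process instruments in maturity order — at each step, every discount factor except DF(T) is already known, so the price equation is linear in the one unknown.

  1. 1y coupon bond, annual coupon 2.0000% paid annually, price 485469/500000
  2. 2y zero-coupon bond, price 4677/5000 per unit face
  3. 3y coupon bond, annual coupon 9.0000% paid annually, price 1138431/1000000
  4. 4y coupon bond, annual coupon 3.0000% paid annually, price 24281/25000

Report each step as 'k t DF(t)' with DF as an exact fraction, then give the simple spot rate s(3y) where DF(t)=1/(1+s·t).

1 1 9519/10000
2 2 4677/5000
3 3 4443/5000
4 4 8621/10000
s(3y) = (1/(4443/5000) − 1)/(3) = 557/13329 ≈ 4.1789%

step 1 [1y] bond c/1=1/50: DF=(485469/500000 − 1/50·(0))/(1+1/50) = 9519/10000 ≈ 0.951900
step 2 [2y] zero: DF = P = 4677/5000 ≈ 0.935400
step 3 [3y] bond c/1=9/100: DF=(1138431/1000000 − 9/100·(0.951900+0.935400))/(1+9/100) = 4443/5000 ≈ 0.888600
step 4 [4y] bond c/1=3/100: DF=(24281/25000 − 3/100·(0.951900+0.935400+0.888600))/(1+3/100) = 8621/10000 ≈ 0.862100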